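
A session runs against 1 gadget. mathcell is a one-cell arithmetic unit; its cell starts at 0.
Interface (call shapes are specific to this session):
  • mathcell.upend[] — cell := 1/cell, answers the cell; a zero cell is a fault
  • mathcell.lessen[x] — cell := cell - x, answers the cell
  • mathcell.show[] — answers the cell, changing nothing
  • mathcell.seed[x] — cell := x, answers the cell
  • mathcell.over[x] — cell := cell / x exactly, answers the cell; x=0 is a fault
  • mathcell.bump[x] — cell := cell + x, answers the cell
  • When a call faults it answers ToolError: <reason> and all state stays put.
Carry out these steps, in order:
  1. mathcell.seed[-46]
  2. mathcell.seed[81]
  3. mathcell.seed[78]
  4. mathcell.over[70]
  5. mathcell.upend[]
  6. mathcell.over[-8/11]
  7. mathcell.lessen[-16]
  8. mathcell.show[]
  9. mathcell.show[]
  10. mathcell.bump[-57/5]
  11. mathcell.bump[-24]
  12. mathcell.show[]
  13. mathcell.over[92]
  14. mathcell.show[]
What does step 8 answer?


Answer: 4607/312

Derivation:
Next I call mathcell.seed using x: -46, giving -46.
I call mathcell.seed using x: 81, which returns 81.
Then mathcell.seed using x: 78, — result: 78.
I call mathcell.over using x: 70, and get 39/35.
Next I call mathcell.upend, which returns 35/39.
I use mathcell.over using x: -8/11, → -385/312.
I try mathcell.lessen using x: -16, yielding 4607/312.
I invoke mathcell.show, and get 4607/312.
I invoke mathcell.show(), and get 4607/312.
Now I run mathcell.bump using x: -57/5, and get 5251/1560.
Now I run mathcell.bump using x: -24: -32189/1560.
Then mathcell.show(), → -32189/1560.
Then mathcell.over using x: 92, and see -32189/143520.
I try mathcell.show, and observe -32189/143520.


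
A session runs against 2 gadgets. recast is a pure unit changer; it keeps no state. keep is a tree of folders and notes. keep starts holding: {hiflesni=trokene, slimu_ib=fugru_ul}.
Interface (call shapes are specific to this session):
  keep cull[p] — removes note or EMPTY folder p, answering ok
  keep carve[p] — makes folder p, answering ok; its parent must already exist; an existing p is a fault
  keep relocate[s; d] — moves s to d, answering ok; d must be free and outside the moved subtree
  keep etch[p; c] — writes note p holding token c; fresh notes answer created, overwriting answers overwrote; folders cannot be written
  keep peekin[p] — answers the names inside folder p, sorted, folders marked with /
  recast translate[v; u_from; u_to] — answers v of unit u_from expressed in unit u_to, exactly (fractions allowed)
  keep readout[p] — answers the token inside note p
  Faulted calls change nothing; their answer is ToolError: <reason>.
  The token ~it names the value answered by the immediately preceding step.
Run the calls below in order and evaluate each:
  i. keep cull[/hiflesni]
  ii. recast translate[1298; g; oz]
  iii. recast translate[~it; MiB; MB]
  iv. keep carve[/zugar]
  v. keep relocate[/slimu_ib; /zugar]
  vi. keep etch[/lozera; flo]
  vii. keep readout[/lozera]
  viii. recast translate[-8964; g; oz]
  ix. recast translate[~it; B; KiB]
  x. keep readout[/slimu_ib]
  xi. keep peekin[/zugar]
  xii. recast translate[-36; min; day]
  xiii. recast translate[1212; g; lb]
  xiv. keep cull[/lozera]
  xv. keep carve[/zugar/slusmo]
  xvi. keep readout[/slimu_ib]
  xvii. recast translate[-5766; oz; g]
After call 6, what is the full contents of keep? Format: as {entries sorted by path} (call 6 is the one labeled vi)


I run keep cull using p→/hiflesni, and get ok.
Now I run recast translate using v→1298, u_from→g, u_to→oz, → 188800000/4123567.
I try recast translate using v→~it, u_from→MiB, u_to→MB, and observe 989855744/20617835.
I invoke keep carve using p→/zugar, → ok.
Invoking keep relocate using s→/slimu_ib, d→/zugar, giving ToolError: exists.
Then keep etch using p→/lozera, c→flo: created.
I invoke keep readout using p→/lozera: flo.
I use recast translate using v→-8964, u_from→g, u_to→oz, and observe -14342400000/45359237.
Using recast translate using v→~it, u_from→B, u_to→KiB, — result: -14006250/45359237.
Invoking keep readout using p→/slimu_ib, — result: fugru_ul.
Calling keep peekin using p→/zugar, and observe [].
I run recast translate using v→-36, u_from→min, u_to→day, and see -1/40.
Using recast translate using v→1212, u_from→g, u_to→lb, which returns 121200000/45359237.
Using keep cull using p→/lozera, giving ok.
Using keep carve using p→/zugar/slusmo, and get ok.
Using keep readout using p→/slimu_ib, — result: fugru_ul.
Calling recast translate using v→-5766, u_from→oz, u_to→g, — result: -130770680271/800000.

Answer: {lozera=flo, slimu_ib=fugru_ul, zugar/}


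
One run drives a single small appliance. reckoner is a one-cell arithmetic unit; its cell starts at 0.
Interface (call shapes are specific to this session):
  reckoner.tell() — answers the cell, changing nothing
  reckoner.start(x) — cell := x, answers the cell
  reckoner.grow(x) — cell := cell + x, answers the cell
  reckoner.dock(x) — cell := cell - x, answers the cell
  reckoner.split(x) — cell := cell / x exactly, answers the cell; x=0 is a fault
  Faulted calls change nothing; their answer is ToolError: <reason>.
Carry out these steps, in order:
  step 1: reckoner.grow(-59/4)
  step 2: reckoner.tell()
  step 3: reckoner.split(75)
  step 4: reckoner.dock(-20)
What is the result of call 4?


Act: reckoner.grow[x: -59/4]
Obs: -59/4
Act: reckoner.tell[]
Obs: -59/4
Act: reckoner.split[x: 75]
Obs: -59/300
Act: reckoner.dock[x: -20]
Obs: 5941/300

Answer: 5941/300


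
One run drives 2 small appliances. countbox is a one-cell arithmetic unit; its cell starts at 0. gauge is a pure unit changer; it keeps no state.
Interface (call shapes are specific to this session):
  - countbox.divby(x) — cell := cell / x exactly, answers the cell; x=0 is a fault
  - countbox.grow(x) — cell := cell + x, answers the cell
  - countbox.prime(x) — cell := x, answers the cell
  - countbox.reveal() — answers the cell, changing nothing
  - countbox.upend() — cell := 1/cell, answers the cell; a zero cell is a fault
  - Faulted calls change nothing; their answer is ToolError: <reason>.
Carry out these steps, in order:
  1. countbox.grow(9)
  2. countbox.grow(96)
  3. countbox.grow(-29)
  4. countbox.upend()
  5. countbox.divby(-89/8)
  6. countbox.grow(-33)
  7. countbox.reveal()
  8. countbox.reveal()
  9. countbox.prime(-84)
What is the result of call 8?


Calling grow using x='9', yielding 9.
I call grow using x='96': 105.
I run grow using x='-29', → 76.
I run upend(), and observe 1/76.
Next I call divby using x='-89/8', and see -2/1691.
I invoke grow using x='-33', → -55805/1691.
I run reveal(), → -55805/1691.
Now I run reveal, which returns -55805/1691.
Then prime using x='-84', and observe -84.

Answer: -55805/1691


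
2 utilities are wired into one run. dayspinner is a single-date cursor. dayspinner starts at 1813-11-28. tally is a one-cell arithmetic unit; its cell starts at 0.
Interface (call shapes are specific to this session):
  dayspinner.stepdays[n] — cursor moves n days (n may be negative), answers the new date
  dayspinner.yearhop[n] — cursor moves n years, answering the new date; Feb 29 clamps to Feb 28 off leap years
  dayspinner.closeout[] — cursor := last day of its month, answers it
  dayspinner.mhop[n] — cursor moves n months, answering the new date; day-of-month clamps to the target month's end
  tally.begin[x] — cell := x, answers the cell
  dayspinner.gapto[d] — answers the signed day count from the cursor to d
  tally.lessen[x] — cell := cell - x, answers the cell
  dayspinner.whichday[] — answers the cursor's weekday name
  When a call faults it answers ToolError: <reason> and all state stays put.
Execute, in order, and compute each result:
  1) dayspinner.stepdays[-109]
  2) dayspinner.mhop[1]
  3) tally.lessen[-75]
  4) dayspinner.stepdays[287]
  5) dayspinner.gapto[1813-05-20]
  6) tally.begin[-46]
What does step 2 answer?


Answer: 1813-09-11

Derivation:
I try dayspinner.stepdays using n→-109, giving 1813-08-11.
I use dayspinner.mhop using n→1, → 1813-09-11.
Calling tally.lessen using x→-75, — result: 75.
Calling dayspinner.stepdays using n→287, yielding 1814-06-25.
Calling dayspinner.gapto using d→1813-05-20, — result: -401.
I try tally.begin using x→-46, and observe -46.


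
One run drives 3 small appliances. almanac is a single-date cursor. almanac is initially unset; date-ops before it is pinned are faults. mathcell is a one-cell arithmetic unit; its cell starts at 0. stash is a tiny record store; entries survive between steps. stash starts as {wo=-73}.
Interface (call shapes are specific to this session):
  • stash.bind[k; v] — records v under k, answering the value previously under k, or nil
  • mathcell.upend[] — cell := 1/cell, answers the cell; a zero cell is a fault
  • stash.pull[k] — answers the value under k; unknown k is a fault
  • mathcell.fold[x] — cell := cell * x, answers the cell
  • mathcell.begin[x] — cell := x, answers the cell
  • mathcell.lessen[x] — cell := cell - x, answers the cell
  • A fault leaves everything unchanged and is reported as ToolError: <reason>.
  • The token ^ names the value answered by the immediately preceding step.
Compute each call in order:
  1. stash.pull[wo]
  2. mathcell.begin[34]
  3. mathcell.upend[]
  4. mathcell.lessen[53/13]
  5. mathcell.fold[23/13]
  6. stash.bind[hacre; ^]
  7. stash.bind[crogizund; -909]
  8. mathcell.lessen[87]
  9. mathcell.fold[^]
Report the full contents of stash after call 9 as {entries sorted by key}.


>> stash.pull(k='wo')
<< -73
>> mathcell.begin(x='34')
<< 34
>> mathcell.upend()
<< 1/34
>> mathcell.lessen(x='53/13')
<< -1789/442
>> mathcell.fold(x='23/13')
<< -41147/5746
>> stash.bind(k='hacre', v='^')
<< nil
>> stash.bind(k='crogizund', v='-909')
<< nil
>> mathcell.lessen(x='87')
<< -541049/5746
>> mathcell.fold(x='^')
<< 292734020401/33016516

Answer: {crogizund=-909, hacre=-41147/5746, wo=-73}


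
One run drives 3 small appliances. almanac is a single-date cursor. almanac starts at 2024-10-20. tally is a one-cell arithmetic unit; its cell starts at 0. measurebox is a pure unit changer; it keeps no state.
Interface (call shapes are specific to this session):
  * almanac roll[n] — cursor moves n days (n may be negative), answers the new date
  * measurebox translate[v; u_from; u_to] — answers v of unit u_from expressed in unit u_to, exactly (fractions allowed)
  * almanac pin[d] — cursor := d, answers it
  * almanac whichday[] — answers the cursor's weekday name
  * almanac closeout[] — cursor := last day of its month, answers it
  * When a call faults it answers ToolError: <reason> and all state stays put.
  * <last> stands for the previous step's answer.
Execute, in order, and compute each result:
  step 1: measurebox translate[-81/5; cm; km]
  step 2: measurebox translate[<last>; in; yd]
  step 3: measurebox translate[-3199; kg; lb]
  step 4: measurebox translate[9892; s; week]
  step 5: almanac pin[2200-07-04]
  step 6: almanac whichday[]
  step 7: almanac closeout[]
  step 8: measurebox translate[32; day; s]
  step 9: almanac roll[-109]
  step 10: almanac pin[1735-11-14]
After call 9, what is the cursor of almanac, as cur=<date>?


$ measurebox translate v=-81/5 u_from=cm u_to=km
  -81/500000
$ measurebox translate v=<last> u_from=in u_to=yd
  -9/2000000
$ measurebox translate v=-3199 u_from=kg u_to=lb
  -45700000000/6479891
$ measurebox translate v=9892 u_from=s u_to=week
  2473/151200
$ almanac pin d=2200-07-04
  2200-07-04
$ almanac whichday
  Friday
$ almanac closeout
  2200-07-31
$ measurebox translate v=32 u_from=day u_to=s
  2764800
$ almanac roll n=-109
  2200-04-13
$ almanac pin d=1735-11-14
  1735-11-14

Answer: cur=2200-04-13


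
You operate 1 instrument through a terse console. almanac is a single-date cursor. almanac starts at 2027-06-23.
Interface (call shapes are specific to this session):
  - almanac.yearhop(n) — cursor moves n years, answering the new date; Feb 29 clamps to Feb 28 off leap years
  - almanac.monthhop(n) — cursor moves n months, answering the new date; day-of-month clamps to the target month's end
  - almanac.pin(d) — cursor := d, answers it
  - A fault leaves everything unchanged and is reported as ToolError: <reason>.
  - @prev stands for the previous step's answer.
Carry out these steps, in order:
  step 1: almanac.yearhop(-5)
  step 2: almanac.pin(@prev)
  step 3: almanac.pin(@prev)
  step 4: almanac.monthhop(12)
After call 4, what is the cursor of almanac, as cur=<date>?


→ almanac.yearhop(n=-5)
← 2022-06-23
→ almanac.pin(d=@prev)
← 2022-06-23
→ almanac.pin(d=@prev)
← 2022-06-23
→ almanac.monthhop(n=12)
← 2023-06-23

Answer: cur=2023-06-23


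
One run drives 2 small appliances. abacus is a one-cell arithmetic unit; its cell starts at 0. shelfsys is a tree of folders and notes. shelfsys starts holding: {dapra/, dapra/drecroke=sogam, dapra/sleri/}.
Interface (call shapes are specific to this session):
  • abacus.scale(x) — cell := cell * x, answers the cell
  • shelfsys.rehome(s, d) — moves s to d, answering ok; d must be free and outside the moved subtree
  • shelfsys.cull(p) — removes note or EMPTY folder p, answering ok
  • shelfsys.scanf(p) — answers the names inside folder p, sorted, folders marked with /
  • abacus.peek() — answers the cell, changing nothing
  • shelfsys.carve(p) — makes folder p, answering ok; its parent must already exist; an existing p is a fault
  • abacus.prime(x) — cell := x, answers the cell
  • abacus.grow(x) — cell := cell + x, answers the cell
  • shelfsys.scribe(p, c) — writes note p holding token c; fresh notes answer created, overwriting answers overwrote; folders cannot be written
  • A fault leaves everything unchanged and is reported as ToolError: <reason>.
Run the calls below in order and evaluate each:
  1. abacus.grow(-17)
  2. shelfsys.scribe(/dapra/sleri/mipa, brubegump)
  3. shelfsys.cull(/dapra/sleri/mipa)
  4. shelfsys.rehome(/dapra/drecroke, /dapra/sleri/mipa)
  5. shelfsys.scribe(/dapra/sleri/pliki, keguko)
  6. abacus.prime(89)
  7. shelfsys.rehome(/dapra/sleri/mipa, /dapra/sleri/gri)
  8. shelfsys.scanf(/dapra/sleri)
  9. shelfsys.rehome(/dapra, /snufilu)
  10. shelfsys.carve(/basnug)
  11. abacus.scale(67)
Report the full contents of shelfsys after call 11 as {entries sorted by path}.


Answer: {basnug/, snufilu/, snufilu/sleri/, snufilu/sleri/gri=sogam, snufilu/sleri/pliki=keguko}

Derivation:
==> abacus.grow(x→-17)
<== -17
==> shelfsys.scribe(p→/dapra/sleri/mipa, c→brubegump)
<== created
==> shelfsys.cull(p→/dapra/sleri/mipa)
<== ok
==> shelfsys.rehome(s→/dapra/drecroke, d→/dapra/sleri/mipa)
<== ok
==> shelfsys.scribe(p→/dapra/sleri/pliki, c→keguko)
<== created
==> abacus.prime(x→89)
<== 89
==> shelfsys.rehome(s→/dapra/sleri/mipa, d→/dapra/sleri/gri)
<== ok
==> shelfsys.scanf(p→/dapra/sleri)
<== [gri, pliki]
==> shelfsys.rehome(s→/dapra, d→/snufilu)
<== ok
==> shelfsys.carve(p→/basnug)
<== ok
==> abacus.scale(x→67)
<== 5963


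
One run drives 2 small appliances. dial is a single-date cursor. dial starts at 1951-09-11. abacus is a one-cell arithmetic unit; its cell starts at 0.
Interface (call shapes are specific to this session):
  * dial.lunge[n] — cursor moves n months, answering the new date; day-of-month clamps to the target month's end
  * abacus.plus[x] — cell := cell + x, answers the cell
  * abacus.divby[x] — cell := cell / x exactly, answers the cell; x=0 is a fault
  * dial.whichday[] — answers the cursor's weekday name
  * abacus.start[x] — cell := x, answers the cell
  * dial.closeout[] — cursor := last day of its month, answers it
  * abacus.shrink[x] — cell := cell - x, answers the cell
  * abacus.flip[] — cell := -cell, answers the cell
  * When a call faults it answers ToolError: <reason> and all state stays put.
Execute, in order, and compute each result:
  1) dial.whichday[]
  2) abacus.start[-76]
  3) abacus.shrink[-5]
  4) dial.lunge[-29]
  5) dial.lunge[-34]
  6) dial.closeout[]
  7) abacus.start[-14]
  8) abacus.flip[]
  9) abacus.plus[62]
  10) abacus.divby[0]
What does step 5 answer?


Calling whichday, and get Tuesday.
Next I call start(-76), and get -76.
I run shrink(-5), — result: -71.
I invoke lunge(-29), and get 1949-04-11.
I invoke lunge(-34): 1946-06-11.
I use closeout, and see 1946-06-30.
Now I run start(-14): -14.
Invoking flip(), which returns 14.
Now I run plus(62), and observe 76.
Using divby(0), and observe ToolError: division by zero.

Answer: 1946-06-11


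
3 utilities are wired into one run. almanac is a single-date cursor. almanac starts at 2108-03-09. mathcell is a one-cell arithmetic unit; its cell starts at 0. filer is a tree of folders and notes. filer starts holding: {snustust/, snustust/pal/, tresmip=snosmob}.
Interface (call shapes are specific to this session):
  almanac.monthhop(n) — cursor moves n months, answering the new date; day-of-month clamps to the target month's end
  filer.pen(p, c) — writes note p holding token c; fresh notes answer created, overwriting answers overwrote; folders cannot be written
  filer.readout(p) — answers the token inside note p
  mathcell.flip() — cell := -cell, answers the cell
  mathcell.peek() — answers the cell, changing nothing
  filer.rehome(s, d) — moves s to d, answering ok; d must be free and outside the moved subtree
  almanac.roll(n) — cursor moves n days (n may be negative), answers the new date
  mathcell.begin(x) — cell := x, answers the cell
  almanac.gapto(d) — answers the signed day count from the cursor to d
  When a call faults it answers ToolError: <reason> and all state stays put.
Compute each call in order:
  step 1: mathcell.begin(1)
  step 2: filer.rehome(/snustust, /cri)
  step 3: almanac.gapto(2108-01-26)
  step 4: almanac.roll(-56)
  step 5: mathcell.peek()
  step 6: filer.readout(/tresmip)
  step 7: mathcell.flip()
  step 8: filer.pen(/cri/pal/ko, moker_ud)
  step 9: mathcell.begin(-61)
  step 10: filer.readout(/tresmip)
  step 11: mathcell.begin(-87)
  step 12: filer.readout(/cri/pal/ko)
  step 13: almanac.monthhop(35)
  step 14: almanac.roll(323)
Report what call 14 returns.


I use begin with x=1: 1.
I invoke rehome with s=/snustust, d=/cri, and observe ok.
I run gapto with d=2108-01-26, → -43.
Next I call roll with n=-56, — result: 2108-01-13.
Next I call peek(): 1.
Then readout with p=/tresmip, which returns snosmob.
Using flip(), yielding -1.
Then pen with p=/cri/pal/ko, c=moker_ud, and observe created.
I invoke begin with x=-61: -61.
I invoke readout with p=/tresmip, yielding snosmob.
Invoking begin with x=-87, — result: -87.
I try readout with p=/cri/pal/ko, — result: moker_ud.
I run monthhop with n=35, → 2110-12-13.
Invoking roll with n=323: 2111-11-01.

Answer: 2111-11-01


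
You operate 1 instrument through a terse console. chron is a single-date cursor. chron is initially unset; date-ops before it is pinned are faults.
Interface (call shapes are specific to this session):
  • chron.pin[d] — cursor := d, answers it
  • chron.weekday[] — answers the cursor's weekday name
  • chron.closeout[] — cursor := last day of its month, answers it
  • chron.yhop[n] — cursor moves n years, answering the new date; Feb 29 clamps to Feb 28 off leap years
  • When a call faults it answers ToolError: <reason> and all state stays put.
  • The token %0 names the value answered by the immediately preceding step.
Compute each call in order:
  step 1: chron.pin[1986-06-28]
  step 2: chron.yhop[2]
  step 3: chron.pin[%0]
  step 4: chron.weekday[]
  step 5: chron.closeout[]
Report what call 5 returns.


Then chron.pin with d→1986-06-28, and observe 1986-06-28.
Next I call chron.yhop with n→2, — result: 1988-06-28.
Then chron.pin with d→%0: 1988-06-28.
I call chron.weekday: Tuesday.
Now I run chron.closeout(): 1988-06-30.

Answer: 1988-06-30


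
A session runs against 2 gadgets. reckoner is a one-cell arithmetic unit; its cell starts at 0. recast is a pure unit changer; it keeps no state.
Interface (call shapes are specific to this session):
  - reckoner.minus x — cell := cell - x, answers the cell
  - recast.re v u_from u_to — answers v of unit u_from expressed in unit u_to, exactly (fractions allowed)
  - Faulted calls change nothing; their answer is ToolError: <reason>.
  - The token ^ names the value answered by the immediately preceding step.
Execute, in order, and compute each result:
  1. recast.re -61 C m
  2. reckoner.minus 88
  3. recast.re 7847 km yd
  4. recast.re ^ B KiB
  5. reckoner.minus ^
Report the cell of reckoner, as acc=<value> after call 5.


I run recast.re with v→-61, u_from→C, u_to→m, and see ToolError: incompatible units.
Then reckoner.minus with x→88, and see -88.
Using recast.re with v→7847, u_from→km, u_to→yd, yielding 9808750000/1143.
Invoking recast.re with v→^, u_from→B, u_to→KiB, yielding 613046875/73152.
I run reckoner.minus with x→^, giving -619484251/73152.

Answer: acc=-619484251/73152


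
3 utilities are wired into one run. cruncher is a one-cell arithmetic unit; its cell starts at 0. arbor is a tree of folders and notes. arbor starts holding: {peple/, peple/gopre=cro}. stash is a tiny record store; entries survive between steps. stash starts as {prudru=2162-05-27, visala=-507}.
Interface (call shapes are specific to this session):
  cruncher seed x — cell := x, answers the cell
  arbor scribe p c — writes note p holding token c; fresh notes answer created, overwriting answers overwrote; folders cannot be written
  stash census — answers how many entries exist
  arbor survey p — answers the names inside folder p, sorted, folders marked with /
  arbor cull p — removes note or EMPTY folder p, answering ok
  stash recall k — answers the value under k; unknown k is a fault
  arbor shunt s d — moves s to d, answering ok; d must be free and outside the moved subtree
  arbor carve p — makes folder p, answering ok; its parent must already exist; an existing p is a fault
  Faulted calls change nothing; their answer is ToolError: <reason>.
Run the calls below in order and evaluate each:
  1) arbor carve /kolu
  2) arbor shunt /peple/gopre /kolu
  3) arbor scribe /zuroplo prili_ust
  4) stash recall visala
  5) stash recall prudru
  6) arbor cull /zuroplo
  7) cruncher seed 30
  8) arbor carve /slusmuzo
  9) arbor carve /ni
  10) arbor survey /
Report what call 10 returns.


Answer: [kolu/, ni/, peple/, slusmuzo/]

Derivation:
// 1. arbor carve(p: /kolu) => ok
// 2. arbor shunt(s: /peple/gopre, d: /kolu) => ToolError: exists
// 3. arbor scribe(p: /zuroplo, c: prili_ust) => created
// 4. stash recall(k: visala) => -507
// 5. stash recall(k: prudru) => 2162-05-27
// 6. arbor cull(p: /zuroplo) => ok
// 7. cruncher seed(x: 30) => 30
// 8. arbor carve(p: /slusmuzo) => ok
// 9. arbor carve(p: /ni) => ok
// 10. arbor survey(p: /) => [kolu/, ni/, peple/, slusmuzo/]


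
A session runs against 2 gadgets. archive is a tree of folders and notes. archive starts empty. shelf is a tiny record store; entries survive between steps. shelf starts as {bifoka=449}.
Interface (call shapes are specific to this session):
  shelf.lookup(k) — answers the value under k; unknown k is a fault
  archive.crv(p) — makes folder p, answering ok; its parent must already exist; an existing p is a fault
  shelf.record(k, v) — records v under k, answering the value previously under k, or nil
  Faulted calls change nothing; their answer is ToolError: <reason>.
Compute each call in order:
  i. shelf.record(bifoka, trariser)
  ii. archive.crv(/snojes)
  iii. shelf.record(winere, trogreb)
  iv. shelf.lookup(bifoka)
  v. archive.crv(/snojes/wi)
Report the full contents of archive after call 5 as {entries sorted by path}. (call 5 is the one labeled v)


# shelf.record(k: bifoka, v: trariser) => 449
# archive.crv(p: /snojes) => ok
# shelf.record(k: winere, v: trogreb) => nil
# shelf.lookup(k: bifoka) => trariser
# archive.crv(p: /snojes/wi) => ok

Answer: {snojes/, snojes/wi/}


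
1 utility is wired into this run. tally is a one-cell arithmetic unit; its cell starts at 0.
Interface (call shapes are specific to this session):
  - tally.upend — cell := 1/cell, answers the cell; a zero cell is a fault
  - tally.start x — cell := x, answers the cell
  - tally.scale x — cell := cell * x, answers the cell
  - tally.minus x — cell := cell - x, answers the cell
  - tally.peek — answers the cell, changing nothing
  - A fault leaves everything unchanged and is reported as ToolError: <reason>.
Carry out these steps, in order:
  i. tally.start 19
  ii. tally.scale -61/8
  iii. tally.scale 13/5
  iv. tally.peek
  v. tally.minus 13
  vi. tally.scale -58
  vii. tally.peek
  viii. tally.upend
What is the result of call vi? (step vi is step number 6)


·→ tally.start(19)
·← 19
·→ tally.scale(-61/8)
·← -1159/8
·→ tally.scale(13/5)
·← -15067/40
·→ tally.peek()
·← -15067/40
·→ tally.minus(13)
·← -15587/40
·→ tally.scale(-58)
·← 452023/20
·→ tally.peek()
·← 452023/20
·→ tally.upend()
·← 20/452023

Answer: 452023/20


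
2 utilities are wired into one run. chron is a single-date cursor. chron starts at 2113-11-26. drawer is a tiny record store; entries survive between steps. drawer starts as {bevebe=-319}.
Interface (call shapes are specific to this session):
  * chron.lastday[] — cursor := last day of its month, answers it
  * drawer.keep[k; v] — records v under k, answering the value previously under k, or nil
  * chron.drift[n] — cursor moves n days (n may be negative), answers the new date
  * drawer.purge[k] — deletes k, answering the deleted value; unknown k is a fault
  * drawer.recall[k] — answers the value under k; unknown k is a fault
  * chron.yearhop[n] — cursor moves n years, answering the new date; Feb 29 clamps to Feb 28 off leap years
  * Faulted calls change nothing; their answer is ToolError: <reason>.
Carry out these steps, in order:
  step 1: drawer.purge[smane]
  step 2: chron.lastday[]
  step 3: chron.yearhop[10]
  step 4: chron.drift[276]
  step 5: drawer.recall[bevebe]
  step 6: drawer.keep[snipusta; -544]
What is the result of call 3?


Do: purge[k→smane]
See: ToolError: no such key smane
Do: lastday[]
See: 2113-11-30
Do: yearhop[n→10]
See: 2123-11-30
Do: drift[n→276]
See: 2124-09-01
Do: recall[k→bevebe]
See: -319
Do: keep[k→snipusta; v→-544]
See: nil

Answer: 2123-11-30


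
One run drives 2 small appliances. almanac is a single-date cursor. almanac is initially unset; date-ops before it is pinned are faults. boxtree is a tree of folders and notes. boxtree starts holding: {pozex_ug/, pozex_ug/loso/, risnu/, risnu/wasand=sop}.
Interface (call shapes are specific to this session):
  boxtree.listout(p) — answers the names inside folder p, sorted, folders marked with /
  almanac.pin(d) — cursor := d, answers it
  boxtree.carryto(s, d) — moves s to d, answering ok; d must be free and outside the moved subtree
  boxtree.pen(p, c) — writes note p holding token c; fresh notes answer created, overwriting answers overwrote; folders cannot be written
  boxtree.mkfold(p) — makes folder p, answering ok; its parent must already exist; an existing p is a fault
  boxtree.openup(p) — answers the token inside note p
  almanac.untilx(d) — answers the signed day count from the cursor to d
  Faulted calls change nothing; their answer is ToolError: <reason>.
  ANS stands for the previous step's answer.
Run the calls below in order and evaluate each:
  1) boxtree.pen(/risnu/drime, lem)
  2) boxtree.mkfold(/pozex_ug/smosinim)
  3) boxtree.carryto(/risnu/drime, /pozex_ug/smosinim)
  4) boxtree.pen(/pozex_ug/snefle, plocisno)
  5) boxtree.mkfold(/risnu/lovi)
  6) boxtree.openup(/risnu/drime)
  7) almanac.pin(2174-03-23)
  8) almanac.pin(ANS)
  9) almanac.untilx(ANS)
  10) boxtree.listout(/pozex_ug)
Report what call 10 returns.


Answer: [loso/, smosinim/, snefle]

Derivation:
Step: boxtree.pen[p=/risnu/drime; c=lem]
Result: created
Step: boxtree.mkfold[p=/pozex_ug/smosinim]
Result: ok
Step: boxtree.carryto[s=/risnu/drime; d=/pozex_ug/smosinim]
Result: ToolError: exists
Step: boxtree.pen[p=/pozex_ug/snefle; c=plocisno]
Result: created
Step: boxtree.mkfold[p=/risnu/lovi]
Result: ok
Step: boxtree.openup[p=/risnu/drime]
Result: lem
Step: almanac.pin[d=2174-03-23]
Result: 2174-03-23
Step: almanac.pin[d=ANS]
Result: 2174-03-23
Step: almanac.untilx[d=ANS]
Result: 0
Step: boxtree.listout[p=/pozex_ug]
Result: [loso/, smosinim/, snefle]


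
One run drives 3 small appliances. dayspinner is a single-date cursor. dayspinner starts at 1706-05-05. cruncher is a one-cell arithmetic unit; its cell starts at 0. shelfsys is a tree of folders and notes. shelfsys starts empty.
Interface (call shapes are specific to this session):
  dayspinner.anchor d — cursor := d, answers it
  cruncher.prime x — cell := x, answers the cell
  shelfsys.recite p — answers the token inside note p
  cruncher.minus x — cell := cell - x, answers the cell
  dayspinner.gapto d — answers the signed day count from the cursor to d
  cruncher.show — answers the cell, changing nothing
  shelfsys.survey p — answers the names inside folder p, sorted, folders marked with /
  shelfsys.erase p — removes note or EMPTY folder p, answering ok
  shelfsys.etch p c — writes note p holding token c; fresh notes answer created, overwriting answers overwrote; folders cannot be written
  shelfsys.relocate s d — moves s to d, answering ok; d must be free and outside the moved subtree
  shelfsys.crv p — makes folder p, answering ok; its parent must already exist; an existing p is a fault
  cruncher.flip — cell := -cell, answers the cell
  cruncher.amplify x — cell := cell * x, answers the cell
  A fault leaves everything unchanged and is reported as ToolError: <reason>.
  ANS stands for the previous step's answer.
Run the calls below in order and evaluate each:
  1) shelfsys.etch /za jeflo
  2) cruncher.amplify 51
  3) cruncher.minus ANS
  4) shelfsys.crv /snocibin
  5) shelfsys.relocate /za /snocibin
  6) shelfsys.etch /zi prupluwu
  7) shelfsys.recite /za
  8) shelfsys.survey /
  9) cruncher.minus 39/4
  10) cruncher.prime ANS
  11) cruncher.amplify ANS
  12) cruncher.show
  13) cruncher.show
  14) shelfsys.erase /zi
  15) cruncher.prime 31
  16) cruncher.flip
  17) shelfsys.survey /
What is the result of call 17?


·→ etch(p=/za, c=jeflo)
·← created
·→ amplify(x=51)
·← 0
·→ minus(x=ANS)
·← 0
·→ crv(p=/snocibin)
·← ok
·→ relocate(s=/za, d=/snocibin)
·← ToolError: exists
·→ etch(p=/zi, c=prupluwu)
·← created
·→ recite(p=/za)
·← jeflo
·→ survey(p=/)
·← [snocibin/, za, zi]
·→ minus(x=39/4)
·← -39/4
·→ prime(x=ANS)
·← -39/4
·→ amplify(x=ANS)
·← 1521/16
·→ show()
·← 1521/16
·→ show()
·← 1521/16
·→ erase(p=/zi)
·← ok
·→ prime(x=31)
·← 31
·→ flip()
·← -31
·→ survey(p=/)
·← [snocibin/, za]

Answer: [snocibin/, za]


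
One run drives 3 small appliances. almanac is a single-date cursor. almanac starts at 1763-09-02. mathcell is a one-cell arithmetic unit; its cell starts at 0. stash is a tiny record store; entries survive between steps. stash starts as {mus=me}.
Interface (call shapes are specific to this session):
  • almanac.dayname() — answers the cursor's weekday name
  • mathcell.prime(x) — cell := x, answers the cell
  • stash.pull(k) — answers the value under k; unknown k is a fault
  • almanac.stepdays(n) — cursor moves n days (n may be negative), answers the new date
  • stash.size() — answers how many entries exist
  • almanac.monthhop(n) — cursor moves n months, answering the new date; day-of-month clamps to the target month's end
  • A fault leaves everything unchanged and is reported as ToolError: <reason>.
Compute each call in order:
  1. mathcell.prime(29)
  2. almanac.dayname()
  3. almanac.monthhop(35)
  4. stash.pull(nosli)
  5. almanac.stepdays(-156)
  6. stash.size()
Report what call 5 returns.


I call mathcell.prime using x: 29, → 29.
Invoking almanac.dayname, — result: Friday.
Using almanac.monthhop using n: 35, → 1766-08-02.
I use stash.pull using k: nosli, — result: ToolError: no such key nosli.
I run almanac.stepdays using n: -156: 1766-02-27.
Calling stash.size(), and observe 1.

Answer: 1766-02-27


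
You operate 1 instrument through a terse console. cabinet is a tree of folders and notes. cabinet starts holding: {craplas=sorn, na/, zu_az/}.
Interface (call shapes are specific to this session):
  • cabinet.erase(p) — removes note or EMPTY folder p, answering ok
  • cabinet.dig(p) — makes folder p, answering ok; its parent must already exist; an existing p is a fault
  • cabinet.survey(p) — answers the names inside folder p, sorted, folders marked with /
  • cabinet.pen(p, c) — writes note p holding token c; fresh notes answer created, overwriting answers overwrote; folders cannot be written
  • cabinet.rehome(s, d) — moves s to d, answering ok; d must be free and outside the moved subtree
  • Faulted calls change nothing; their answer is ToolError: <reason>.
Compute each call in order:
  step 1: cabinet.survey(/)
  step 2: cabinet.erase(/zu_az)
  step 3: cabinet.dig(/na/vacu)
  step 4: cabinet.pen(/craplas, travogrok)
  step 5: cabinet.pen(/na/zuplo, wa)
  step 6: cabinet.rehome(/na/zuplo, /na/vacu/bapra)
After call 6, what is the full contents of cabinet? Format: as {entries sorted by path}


CALL cabinet.survey[/]
RET  [craplas, na/, zu_az/]
CALL cabinet.erase[/zu_az]
RET  ok
CALL cabinet.dig[/na/vacu]
RET  ok
CALL cabinet.pen[/craplas; travogrok]
RET  overwrote
CALL cabinet.pen[/na/zuplo; wa]
RET  created
CALL cabinet.rehome[/na/zuplo; /na/vacu/bapra]
RET  ok

Answer: {craplas=travogrok, na/, na/vacu/, na/vacu/bapra=wa}


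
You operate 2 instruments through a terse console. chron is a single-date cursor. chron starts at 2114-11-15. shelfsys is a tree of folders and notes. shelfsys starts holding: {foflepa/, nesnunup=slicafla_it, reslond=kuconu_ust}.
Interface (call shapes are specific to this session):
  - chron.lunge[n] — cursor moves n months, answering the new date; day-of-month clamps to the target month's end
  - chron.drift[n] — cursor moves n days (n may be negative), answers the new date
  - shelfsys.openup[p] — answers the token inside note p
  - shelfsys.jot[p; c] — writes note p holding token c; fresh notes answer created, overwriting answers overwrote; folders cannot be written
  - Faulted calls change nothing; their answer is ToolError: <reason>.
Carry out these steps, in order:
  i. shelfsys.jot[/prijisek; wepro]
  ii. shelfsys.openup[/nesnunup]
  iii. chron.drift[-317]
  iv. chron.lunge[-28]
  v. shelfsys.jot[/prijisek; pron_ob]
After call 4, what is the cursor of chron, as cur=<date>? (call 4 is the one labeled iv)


Answer: cur=2111-09-02

Derivation:
>> shelfsys.jot(p: /prijisek, c: wepro)
<< created
>> shelfsys.openup(p: /nesnunup)
<< slicafla_it
>> chron.drift(n: -317)
<< 2114-01-02
>> chron.lunge(n: -28)
<< 2111-09-02
>> shelfsys.jot(p: /prijisek, c: pron_ob)
<< overwrote


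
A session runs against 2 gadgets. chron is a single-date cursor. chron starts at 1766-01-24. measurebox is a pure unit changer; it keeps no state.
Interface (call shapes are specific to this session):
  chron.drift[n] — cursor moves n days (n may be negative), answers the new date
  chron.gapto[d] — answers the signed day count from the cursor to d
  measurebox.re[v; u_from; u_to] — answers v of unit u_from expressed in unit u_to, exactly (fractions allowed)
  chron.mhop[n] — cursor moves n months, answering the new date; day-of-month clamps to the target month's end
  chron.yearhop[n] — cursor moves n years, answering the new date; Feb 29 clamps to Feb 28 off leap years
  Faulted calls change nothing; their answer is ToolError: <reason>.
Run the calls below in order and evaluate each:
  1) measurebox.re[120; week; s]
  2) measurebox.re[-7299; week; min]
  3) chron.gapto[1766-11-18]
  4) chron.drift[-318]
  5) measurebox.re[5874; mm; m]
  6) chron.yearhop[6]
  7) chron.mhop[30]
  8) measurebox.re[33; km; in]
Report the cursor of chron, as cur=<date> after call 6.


Answer: cur=1771-03-12

Derivation:
! 1. measurebox.re(v='120', u_from='week', u_to='s') => 72576000
! 2. measurebox.re(v='-7299', u_from='week', u_to='min') => -73573920
! 3. chron.gapto(d='1766-11-18') => 298
! 4. chron.drift(n='-318') => 1765-03-12
! 5. measurebox.re(v='5874', u_from='mm', u_to='m') => 2937/500
! 6. chron.yearhop(n='6') => 1771-03-12
! 7. chron.mhop(n='30') => 1773-09-12
! 8. measurebox.re(v='33', u_from='km', u_to='in') => 165000000/127


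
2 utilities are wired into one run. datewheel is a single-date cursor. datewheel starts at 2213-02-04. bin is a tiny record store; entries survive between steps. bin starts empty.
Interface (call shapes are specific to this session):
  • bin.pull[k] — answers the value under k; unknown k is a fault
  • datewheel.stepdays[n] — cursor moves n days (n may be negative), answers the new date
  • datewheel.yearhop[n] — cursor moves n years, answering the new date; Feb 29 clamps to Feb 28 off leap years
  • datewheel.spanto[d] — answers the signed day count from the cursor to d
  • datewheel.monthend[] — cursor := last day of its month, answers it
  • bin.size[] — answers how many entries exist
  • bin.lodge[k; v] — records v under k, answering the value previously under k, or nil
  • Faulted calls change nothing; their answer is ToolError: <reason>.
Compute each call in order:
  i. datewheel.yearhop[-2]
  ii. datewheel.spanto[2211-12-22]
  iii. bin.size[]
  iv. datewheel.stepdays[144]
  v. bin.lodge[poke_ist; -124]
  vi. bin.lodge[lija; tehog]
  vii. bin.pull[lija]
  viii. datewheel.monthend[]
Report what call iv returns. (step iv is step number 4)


Answer: 2211-06-28

Derivation:
Now I run datewheel.yearhop passing n→-2: 2211-02-04.
Invoking datewheel.spanto passing d→2211-12-22, giving 321.
I use bin.size(), and observe 0.
I run datewheel.stepdays passing n→144, which returns 2211-06-28.
Using bin.lodge passing k→poke_ist, v→-124, and see nil.
I run bin.lodge passing k→lija, v→tehog, giving nil.
Calling bin.pull passing k→lija, yielding tehog.
Next I call datewheel.monthend(): 2211-06-30.


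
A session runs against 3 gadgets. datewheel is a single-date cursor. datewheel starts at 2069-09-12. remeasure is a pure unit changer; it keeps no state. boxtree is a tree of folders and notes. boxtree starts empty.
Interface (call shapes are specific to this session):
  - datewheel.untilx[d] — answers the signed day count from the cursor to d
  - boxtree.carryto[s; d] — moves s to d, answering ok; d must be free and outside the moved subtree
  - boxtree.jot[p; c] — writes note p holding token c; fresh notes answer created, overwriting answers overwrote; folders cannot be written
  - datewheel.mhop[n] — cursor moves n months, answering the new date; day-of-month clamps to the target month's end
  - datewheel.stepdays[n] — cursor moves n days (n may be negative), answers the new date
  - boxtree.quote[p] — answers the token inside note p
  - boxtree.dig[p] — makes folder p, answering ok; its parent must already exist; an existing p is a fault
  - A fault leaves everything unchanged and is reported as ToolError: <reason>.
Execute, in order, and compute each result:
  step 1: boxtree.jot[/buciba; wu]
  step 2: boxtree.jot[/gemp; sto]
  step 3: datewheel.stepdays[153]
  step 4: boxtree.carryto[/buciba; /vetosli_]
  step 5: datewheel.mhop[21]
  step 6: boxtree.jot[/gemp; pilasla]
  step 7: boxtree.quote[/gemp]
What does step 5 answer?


Answer: 2071-11-12

Derivation:
==> boxtree.jot(p→/buciba, c→wu)
<== created
==> boxtree.jot(p→/gemp, c→sto)
<== created
==> datewheel.stepdays(n→153)
<== 2070-02-12
==> boxtree.carryto(s→/buciba, d→/vetosli_)
<== ok
==> datewheel.mhop(n→21)
<== 2071-11-12
==> boxtree.jot(p→/gemp, c→pilasla)
<== overwrote
==> boxtree.quote(p→/gemp)
<== pilasla


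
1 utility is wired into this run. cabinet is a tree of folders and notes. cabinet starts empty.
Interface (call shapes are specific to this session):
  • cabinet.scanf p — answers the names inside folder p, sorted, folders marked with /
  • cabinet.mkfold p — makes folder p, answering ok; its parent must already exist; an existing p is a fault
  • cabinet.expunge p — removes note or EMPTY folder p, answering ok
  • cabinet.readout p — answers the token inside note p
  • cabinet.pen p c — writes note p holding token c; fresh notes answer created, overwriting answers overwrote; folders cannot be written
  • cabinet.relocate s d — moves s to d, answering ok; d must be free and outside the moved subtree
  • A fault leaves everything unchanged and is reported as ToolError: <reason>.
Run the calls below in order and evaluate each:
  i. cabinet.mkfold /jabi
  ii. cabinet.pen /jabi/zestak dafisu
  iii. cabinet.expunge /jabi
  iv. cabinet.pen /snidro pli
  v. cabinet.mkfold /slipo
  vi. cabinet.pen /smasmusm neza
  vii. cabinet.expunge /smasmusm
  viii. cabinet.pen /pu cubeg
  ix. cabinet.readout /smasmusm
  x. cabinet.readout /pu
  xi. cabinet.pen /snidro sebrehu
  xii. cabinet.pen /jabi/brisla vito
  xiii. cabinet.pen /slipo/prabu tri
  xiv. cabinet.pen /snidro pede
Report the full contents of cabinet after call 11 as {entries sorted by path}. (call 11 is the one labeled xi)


Then cabinet.mkfold with p='/jabi', and observe ok.
Now I run cabinet.pen with p='/jabi/zestak', c='dafisu', giving created.
I use cabinet.expunge with p='/jabi', giving ToolError: not empty.
Invoking cabinet.pen with p='/snidro', c='pli': created.
Next I call cabinet.mkfold with p='/slipo', which returns ok.
I run cabinet.pen with p='/smasmusm', c='neza', and get created.
I use cabinet.expunge with p='/smasmusm', and see ok.
Then cabinet.pen with p='/pu', c='cubeg', and see created.
I use cabinet.readout with p='/smasmusm', which returns ToolError: not found.
Then cabinet.readout with p='/pu', which returns cubeg.
Next I call cabinet.pen with p='/snidro', c='sebrehu', giving overwrote.
I call cabinet.pen with p='/jabi/brisla', c='vito': created.
Using cabinet.pen with p='/slipo/prabu', c='tri', yielding created.
Calling cabinet.pen with p='/snidro', c='pede', and get overwrote.

Answer: {jabi/, jabi/zestak=dafisu, pu=cubeg, slipo/, snidro=sebrehu}
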